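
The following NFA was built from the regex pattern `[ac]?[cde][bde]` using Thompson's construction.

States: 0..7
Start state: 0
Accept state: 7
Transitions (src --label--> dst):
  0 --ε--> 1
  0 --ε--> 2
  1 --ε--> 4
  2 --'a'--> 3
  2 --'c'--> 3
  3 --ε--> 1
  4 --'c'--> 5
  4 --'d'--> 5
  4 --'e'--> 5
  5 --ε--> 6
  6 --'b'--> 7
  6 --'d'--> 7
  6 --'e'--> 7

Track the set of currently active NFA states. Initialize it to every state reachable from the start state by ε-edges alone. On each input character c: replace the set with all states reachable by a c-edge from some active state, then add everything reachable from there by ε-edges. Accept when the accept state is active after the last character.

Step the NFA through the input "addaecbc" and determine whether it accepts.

initial (ε-close {0}): {0,1,2,4}
'a' @ 1: {1,3,4}
'd' @ 2: {5,6}
'd' @ 3: {7}  [accepting]
'a' @ 4: {}  — dead — no transitions
rest 'ecbc' ignored (set empty)
final: {}; accept 7 not in set

Answer: REJECT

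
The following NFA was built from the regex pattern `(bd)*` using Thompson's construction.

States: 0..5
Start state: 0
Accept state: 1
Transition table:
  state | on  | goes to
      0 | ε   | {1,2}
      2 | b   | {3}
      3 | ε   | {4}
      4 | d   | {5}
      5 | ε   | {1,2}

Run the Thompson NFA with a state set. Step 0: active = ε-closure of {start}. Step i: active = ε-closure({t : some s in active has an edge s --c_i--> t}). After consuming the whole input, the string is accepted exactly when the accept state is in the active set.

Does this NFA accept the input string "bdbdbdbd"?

S₀ = ε-closure({0}) = {0,1,2}
'b' @ 1: {3,4}
'd' @ 2: {1,2,5}  [accepting]
'b' @ 3: {3,4}
'd' @ 4: {1,2,5}  [accepting]
'b' @ 5: {3,4}
'd' @ 6: {1,2,5}  [accepting]
'b' @ 7: {3,4}
'd' @ 8: {1,2,5}  [accepting]
final: {1,2,5}; accept 1 in set

Answer: ACCEPT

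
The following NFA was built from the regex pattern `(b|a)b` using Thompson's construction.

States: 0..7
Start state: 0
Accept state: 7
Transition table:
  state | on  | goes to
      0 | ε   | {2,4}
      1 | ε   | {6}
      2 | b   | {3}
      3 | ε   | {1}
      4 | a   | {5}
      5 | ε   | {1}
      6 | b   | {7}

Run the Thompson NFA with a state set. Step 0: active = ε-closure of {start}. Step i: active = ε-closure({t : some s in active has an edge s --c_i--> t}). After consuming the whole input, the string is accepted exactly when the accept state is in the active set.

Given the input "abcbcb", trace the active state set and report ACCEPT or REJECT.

Answer: REJECT

Derivation:
S₀ = ε-closure({0}) = {0,2,4}
'a' @ 1: {1,5,6}
'b' @ 2: {7}  [accepting]
'c' @ 3: {}  — state set empty
rest 'bcb' ignored (set empty)
after full input: {}  (accept=7 not in)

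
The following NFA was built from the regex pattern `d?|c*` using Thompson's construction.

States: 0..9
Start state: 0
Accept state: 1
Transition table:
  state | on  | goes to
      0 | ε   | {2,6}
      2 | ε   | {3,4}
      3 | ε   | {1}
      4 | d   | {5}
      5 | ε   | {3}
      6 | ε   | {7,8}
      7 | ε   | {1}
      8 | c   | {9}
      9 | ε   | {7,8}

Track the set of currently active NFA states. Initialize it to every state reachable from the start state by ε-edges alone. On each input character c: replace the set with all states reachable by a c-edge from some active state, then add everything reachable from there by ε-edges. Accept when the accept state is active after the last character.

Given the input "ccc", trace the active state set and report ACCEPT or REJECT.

S₀ = ε-closure({0}) = {0,1,2,3,4,6,7,8}
'c' @ 1: {1,7,8,9}  (accept∈set)
'c' @ 2: {1,7,8,9}  (accept∈set)
'c' @ 3: {1,7,8,9}  (accept∈set)
after full input: {1,7,8,9}  (accept=1 in)

Answer: ACCEPT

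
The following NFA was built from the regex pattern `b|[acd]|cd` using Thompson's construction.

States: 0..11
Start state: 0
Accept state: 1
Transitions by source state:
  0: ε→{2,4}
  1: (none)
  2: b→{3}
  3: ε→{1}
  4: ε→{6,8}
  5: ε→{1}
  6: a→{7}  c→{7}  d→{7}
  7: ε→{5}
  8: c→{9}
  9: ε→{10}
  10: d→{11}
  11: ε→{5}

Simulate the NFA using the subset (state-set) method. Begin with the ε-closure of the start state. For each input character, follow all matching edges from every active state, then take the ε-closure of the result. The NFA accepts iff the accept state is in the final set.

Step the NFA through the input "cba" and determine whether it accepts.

Answer: REJECT

Trace:
S₀ = ε-closure({0}) = {0,2,4,6,8}
'c' @ 1: {1,5,7,9,10}  ✓accept
'b' @ 2: {}  — state set empty
rest 'a' ignored (set empty)
end set {} — state 1 not in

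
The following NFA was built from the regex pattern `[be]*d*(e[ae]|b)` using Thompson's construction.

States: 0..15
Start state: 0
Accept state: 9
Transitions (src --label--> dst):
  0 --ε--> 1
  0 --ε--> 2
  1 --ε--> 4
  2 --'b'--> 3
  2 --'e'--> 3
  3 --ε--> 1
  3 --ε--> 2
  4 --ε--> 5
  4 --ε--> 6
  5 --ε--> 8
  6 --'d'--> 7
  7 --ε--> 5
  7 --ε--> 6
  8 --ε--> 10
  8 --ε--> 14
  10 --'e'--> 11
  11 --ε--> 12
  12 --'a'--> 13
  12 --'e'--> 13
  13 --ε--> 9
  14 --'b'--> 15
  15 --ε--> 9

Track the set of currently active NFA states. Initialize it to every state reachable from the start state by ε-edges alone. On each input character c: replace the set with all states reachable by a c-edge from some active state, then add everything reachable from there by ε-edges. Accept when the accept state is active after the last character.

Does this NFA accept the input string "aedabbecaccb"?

start: ε-closure({0}) = {0,1,2,4,5,6,8,10,14}
'a' @ 1: {}  — dead — no transitions
rest 'edabbecaccb' ignored (set empty)
after full input: {}  (accept=9 not in)

Answer: REJECT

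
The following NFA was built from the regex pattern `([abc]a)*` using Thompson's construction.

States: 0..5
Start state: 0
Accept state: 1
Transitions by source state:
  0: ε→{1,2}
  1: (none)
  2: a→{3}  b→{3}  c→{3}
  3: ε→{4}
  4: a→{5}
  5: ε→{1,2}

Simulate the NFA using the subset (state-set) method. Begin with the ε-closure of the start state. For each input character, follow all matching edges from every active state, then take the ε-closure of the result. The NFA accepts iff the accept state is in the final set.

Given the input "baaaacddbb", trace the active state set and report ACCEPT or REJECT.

Answer: REJECT

Steps:
start: ε-closure({0}) = {0,1,2}
'b' @ 1: {3,4}
'a' @ 2: {1,2,5}  (accept∈set)
'a' @ 3: {3,4}
'a' @ 4: {1,2,5}  (accept∈set)
'a' @ 5: {3,4}
'c' @ 6: {}  — no active states
rest 'ddbb' ignored (set empty)
end set {} — state 1 not in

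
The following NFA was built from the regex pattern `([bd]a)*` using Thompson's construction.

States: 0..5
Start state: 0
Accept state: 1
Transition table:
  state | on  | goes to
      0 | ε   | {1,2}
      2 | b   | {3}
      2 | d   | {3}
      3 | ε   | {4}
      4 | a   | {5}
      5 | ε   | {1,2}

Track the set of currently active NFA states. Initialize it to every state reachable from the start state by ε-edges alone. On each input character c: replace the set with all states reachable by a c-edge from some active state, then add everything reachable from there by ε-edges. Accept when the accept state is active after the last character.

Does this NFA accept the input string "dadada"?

initial (ε-close {0}): {0,1,2}
'd' @ 1: {3,4}
'a' @ 2: {1,2,5}  [accepting]
'd' @ 3: {3,4}
'a' @ 4: {1,2,5}  [accepting]
'd' @ 5: {3,4}
'a' @ 6: {1,2,5}  [accepting]
after full input: {1,2,5}  (accept=1 in)

Answer: ACCEPT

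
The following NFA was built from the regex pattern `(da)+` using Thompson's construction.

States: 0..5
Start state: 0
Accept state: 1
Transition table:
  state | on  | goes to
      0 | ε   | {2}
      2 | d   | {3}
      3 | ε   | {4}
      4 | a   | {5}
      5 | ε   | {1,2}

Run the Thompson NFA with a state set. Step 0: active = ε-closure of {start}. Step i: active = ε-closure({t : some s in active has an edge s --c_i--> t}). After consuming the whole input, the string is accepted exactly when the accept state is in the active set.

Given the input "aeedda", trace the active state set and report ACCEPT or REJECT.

Answer: REJECT

Steps:
start: ε-closure({0}) = {0,2}
'a' @ 1: {}  — state set empty
rest 'eedda' ignored (set empty)
final: {}; accept 1 not in set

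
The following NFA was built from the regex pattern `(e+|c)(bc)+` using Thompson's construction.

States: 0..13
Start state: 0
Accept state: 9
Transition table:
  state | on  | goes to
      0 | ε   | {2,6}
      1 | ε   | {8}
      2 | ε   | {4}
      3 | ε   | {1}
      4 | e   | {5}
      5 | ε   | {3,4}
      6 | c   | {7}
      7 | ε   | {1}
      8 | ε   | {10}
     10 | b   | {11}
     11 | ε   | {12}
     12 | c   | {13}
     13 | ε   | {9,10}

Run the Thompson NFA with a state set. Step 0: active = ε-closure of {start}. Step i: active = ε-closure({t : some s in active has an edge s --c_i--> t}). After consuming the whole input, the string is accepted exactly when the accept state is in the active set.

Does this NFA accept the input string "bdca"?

S₀ = ε-closure({0}) = {0,2,4,6}
'b' @ 1: {}  — state set empty
rest 'dca' ignored (set empty)
end set {} — state 9 not in

Answer: REJECT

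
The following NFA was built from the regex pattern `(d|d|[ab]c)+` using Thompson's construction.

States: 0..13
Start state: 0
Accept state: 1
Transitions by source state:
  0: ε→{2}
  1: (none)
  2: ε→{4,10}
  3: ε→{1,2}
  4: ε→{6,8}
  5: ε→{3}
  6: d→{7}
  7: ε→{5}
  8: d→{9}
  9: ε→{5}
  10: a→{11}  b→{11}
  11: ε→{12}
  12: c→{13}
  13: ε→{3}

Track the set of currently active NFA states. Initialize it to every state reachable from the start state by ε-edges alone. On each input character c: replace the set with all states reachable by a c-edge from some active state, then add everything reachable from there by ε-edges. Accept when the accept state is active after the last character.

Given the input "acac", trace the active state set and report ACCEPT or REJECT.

Answer: ACCEPT

Trace:
start: ε-closure({0}) = {0,2,4,6,8,10}
'a' @ 1: {11,12}
'c' @ 2: {1,2,3,4,6,8,10,13}  (accept∈set)
'a' @ 3: {11,12}
'c' @ 4: {1,2,3,4,6,8,10,13}  (accept∈set)
final: {1,2,3,4,6,8,10,13}; accept 1 in set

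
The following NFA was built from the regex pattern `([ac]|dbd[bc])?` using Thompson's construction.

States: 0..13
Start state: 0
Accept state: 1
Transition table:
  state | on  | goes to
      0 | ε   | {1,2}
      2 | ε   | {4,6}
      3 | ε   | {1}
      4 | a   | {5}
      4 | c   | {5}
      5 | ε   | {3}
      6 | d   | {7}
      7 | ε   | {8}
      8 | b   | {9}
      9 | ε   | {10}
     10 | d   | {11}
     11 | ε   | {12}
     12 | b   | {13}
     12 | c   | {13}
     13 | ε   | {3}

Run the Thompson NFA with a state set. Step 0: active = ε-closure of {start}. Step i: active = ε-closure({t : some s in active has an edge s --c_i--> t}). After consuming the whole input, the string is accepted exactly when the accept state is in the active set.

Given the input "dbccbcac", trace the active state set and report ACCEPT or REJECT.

S₀ = ε-closure({0}) = {0,1,2,4,6}
'd' @ 1: {7,8}
'b' @ 2: {9,10}
'c' @ 3: {}  — dead — no transitions
rest 'cbcac' ignored (set empty)
after full input: {}  (accept=1 not in)

Answer: REJECT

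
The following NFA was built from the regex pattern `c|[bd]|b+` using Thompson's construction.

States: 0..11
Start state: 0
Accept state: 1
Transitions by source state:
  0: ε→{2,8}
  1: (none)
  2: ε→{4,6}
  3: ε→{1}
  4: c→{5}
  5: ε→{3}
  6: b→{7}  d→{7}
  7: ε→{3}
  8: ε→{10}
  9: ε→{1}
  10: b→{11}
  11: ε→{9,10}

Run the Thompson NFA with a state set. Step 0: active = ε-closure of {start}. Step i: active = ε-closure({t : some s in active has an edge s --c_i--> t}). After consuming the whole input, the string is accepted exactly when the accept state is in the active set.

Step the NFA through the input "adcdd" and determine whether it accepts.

S₀ = ε-closure({0}) = {0,2,4,6,8,10}
'a' @ 1: {}  — state set empty
rest 'dcdd' ignored (set empty)
after full input: {}  (accept=1 not in)

Answer: REJECT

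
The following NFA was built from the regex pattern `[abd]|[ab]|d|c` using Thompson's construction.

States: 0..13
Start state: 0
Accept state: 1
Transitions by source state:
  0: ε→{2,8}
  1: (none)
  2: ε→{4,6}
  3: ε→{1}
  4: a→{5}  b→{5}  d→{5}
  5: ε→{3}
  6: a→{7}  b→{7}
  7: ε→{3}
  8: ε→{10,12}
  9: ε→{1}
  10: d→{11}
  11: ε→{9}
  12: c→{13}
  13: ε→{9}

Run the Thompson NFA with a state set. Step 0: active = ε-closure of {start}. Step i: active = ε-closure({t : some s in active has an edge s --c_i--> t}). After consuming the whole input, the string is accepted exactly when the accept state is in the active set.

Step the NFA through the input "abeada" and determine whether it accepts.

S₀ = ε-closure({0}) = {0,2,4,6,8,10,12}
'a' @ 1: {1,3,5,7}  [accepting]
'b' @ 2: {}  — no active states
rest 'eada' ignored (set empty)
after full input: {}  (accept=1 not in)

Answer: REJECT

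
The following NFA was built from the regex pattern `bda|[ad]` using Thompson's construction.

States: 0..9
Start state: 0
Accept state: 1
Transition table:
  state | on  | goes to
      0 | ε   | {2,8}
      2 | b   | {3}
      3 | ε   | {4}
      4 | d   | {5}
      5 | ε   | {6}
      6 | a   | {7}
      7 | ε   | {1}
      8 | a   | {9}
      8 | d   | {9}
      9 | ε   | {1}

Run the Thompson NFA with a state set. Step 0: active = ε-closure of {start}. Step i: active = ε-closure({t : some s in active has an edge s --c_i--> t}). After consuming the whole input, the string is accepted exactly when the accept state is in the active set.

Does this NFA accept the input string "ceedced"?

start: ε-closure({0}) = {0,2,8}
'c' @ 1: {}  — state set empty
rest 'eedced' ignored (set empty)
end set {} — state 1 not in

Answer: REJECT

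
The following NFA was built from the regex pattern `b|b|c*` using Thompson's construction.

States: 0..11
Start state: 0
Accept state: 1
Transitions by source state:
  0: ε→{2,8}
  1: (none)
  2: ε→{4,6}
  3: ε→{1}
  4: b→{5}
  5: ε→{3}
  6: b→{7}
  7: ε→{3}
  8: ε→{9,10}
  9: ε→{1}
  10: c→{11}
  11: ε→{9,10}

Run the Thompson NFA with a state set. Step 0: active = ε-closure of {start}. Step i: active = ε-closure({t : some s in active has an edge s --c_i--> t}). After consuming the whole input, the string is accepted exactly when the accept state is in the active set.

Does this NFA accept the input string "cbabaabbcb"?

start: ε-closure({0}) = {0,1,2,4,6,8,9,10}
'c' @ 1: {1,9,10,11}  [accepting]
'b' @ 2: {}  — state set empty
rest 'abaabbcb' ignored (set empty)
end set {} — state 1 not in

Answer: REJECT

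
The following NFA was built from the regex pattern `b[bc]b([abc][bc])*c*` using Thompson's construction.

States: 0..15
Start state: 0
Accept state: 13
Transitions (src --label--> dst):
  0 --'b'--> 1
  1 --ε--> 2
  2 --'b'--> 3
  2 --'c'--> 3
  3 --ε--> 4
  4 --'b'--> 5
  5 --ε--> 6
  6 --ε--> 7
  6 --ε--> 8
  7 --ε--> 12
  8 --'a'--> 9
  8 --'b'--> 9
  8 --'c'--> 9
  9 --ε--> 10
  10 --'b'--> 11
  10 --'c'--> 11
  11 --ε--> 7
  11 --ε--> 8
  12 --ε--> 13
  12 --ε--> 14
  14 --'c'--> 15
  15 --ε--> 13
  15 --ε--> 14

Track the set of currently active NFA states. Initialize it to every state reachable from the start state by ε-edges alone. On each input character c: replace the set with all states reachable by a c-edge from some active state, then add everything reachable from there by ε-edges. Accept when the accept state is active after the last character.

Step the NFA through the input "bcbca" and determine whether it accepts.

initial (ε-close {0}): {0}
'b' @ 1: {1,2}
'c' @ 2: {3,4}
'b' @ 3: {5,6,7,8,12,13,14}  ✓accept
'c' @ 4: {9,10,13,14,15}  ✓accept
'a' @ 5: {}  — dead — no transitions
final: {}; accept 13 not in set

Answer: REJECT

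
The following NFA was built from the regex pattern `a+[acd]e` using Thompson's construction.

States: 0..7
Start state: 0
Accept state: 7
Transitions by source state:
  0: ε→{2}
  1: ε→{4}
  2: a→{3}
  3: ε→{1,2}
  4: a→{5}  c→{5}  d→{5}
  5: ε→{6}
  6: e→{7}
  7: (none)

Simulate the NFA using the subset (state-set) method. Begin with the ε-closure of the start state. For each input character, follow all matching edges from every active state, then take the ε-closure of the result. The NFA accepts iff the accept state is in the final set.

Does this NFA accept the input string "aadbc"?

Answer: REJECT

Trace:
start: ε-closure({0}) = {0,2}
'a' @ 1: {1,2,3,4}
'a' @ 2: {1,2,3,4,5,6}
'd' @ 3: {5,6}
'b' @ 4: {}  — state set empty
rest 'c' ignored (set empty)
end set {} — state 7 not in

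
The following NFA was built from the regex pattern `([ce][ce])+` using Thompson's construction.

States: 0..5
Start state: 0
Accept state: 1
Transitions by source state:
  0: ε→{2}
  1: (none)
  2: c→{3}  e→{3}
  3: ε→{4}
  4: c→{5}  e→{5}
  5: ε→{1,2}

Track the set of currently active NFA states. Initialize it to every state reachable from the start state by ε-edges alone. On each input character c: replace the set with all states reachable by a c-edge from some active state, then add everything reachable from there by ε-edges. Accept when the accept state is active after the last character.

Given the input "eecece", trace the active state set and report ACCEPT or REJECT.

Answer: ACCEPT

Steps:
start: ε-closure({0}) = {0,2}
'e' @ 1: {3,4}
'e' @ 2: {1,2,5}  (accept∈set)
'c' @ 3: {3,4}
'e' @ 4: {1,2,5}  (accept∈set)
'c' @ 5: {3,4}
'e' @ 6: {1,2,5}  (accept∈set)
after full input: {1,2,5}  (accept=1 in)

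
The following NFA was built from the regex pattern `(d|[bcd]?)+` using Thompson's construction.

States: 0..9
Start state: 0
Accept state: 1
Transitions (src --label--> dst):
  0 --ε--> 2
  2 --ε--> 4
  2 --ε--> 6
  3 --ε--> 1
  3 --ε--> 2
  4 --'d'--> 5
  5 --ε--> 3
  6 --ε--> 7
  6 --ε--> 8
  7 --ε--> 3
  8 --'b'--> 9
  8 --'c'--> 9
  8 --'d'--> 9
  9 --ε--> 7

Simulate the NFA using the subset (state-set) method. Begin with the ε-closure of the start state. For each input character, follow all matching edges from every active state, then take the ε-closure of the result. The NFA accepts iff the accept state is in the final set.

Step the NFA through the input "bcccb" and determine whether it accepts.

start: ε-closure({0}) = {0,1,2,3,4,6,7,8}
'b' @ 1: {1,2,3,4,6,7,8,9}  [accepting]
'c' @ 2: {1,2,3,4,6,7,8,9}  [accepting]
'c' @ 3: {1,2,3,4,6,7,8,9}  [accepting]
'c' @ 4: {1,2,3,4,6,7,8,9}  [accepting]
'b' @ 5: {1,2,3,4,6,7,8,9}  [accepting]
after full input: {1,2,3,4,6,7,8,9}  (accept=1 in)

Answer: ACCEPT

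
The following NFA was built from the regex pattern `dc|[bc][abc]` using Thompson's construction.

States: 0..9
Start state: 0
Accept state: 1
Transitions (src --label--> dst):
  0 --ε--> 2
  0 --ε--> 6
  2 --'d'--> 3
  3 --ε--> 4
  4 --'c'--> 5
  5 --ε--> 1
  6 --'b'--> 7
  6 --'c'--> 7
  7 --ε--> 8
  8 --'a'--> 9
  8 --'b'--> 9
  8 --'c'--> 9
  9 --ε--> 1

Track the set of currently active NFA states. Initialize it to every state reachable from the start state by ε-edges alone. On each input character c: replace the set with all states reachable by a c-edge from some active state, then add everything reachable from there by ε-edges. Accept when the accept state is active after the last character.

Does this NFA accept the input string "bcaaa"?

start: ε-closure({0}) = {0,2,6}
'b' @ 1: {7,8}
'c' @ 2: {1,9}  [accepting]
'a' @ 3: {}  — no active states
rest 'aa' ignored (set empty)
after full input: {}  (accept=1 not in)

Answer: REJECT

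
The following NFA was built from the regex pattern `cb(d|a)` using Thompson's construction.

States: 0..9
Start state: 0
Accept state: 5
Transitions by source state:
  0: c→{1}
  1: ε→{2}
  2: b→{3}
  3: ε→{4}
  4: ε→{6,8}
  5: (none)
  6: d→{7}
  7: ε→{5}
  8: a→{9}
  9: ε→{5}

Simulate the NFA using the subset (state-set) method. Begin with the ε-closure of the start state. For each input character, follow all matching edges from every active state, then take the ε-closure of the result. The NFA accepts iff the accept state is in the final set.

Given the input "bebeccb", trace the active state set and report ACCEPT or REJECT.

S₀ = ε-closure({0}) = {0}
'b' @ 1: {}  — no active states
rest 'ebeccb' ignored (set empty)
after full input: {}  (accept=5 not in)

Answer: REJECT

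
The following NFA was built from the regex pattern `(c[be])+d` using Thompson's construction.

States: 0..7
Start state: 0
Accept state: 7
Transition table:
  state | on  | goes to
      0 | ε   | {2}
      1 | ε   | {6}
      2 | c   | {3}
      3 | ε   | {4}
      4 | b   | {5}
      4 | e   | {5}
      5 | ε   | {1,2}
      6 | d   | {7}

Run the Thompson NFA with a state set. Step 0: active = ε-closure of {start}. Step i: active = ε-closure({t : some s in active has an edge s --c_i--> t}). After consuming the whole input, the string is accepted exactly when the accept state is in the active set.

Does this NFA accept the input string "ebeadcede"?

start: ε-closure({0}) = {0,2}
'e' @ 1: {}  — no active states
rest 'beadcede' ignored (set empty)
end set {} — state 7 not in

Answer: REJECT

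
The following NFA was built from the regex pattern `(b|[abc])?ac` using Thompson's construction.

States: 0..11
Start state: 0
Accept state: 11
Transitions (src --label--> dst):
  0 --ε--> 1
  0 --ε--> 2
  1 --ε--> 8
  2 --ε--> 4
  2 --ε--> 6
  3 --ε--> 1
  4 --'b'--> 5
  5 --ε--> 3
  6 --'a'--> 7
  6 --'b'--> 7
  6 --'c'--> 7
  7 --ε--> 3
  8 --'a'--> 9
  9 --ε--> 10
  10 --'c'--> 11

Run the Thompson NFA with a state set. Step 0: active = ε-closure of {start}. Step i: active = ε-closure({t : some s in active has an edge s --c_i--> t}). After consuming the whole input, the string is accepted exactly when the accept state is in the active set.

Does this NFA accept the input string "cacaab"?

start: ε-closure({0}) = {0,1,2,4,6,8}
'c' @ 1: {1,3,7,8}
'a' @ 2: {9,10}
'c' @ 3: {11}  (accept∈set)
'a' @ 4: {}  — dead — no transitions
rest 'ab' ignored (set empty)
after full input: {}  (accept=11 not in)

Answer: REJECT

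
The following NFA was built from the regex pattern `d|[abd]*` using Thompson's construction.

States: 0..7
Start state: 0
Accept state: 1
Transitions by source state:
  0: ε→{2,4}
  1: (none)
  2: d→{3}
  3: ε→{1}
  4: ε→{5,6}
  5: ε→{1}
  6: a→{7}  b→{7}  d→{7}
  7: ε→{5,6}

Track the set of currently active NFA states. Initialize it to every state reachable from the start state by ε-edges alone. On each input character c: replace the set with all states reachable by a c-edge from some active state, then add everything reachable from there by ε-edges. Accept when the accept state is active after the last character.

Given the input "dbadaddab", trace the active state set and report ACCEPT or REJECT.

initial (ε-close {0}): {0,1,2,4,5,6}
'd' @ 1: {1,3,5,6,7}  ✓accept
'b' @ 2: {1,5,6,7}  ✓accept
'a' @ 3: {1,5,6,7}  ✓accept
'd' @ 4: {1,5,6,7}  ✓accept
'a' @ 5: {1,5,6,7}  ✓accept
'd' @ 6: {1,5,6,7}  ✓accept
'd' @ 7: {1,5,6,7}  ✓accept
'a' @ 8: {1,5,6,7}  ✓accept
'b' @ 9: {1,5,6,7}  ✓accept
final: {1,5,6,7}; accept 1 in set

Answer: ACCEPT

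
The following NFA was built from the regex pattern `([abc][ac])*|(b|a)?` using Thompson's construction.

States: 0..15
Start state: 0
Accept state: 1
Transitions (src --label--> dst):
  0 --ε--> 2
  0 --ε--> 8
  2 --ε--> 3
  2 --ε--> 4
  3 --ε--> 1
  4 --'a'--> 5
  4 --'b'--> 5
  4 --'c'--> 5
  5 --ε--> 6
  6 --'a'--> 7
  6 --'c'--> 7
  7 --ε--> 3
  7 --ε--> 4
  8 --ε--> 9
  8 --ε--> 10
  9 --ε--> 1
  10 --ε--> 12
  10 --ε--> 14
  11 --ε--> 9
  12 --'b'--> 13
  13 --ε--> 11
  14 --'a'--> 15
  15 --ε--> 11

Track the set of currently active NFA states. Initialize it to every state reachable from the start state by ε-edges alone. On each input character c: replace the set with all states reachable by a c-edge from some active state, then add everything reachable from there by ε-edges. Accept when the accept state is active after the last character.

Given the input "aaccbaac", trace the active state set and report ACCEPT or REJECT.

Answer: ACCEPT

Derivation:
initial (ε-close {0}): {0,1,2,3,4,8,9,10,12,14}
'a' @ 1: {1,5,6,9,11,15}  (accept∈set)
'a' @ 2: {1,3,4,7}  (accept∈set)
'c' @ 3: {5,6}
'c' @ 4: {1,3,4,7}  (accept∈set)
'b' @ 5: {5,6}
'a' @ 6: {1,3,4,7}  (accept∈set)
'a' @ 7: {5,6}
'c' @ 8: {1,3,4,7}  (accept∈set)
after full input: {1,3,4,7}  (accept=1 in)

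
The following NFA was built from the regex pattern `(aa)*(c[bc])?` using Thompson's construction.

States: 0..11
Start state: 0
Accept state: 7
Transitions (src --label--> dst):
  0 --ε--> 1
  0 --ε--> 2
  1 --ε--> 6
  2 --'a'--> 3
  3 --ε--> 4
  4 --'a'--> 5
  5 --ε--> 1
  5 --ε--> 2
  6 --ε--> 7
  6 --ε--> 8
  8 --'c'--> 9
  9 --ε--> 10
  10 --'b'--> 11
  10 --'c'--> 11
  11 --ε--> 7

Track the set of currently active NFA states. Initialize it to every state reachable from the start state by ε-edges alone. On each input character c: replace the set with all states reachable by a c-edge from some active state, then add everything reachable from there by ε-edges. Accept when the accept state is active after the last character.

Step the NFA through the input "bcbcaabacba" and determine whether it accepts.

S₀ = ε-closure({0}) = {0,1,2,6,7,8}
'b' @ 1: {}  — state set empty
rest 'cbcaabacba' ignored (set empty)
end set {} — state 7 not in

Answer: REJECT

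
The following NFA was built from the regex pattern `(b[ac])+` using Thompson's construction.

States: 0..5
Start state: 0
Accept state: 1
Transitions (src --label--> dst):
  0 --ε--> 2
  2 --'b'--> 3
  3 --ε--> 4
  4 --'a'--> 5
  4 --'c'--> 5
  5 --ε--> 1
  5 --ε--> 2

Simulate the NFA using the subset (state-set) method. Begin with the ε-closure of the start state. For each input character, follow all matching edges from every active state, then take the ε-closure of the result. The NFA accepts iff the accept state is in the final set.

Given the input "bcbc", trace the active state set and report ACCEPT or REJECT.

Answer: ACCEPT

Steps:
S₀ = ε-closure({0}) = {0,2}
'b' @ 1: {3,4}
'c' @ 2: {1,2,5}  (accept∈set)
'b' @ 3: {3,4}
'c' @ 4: {1,2,5}  (accept∈set)
end set {1,2,5} — state 1 in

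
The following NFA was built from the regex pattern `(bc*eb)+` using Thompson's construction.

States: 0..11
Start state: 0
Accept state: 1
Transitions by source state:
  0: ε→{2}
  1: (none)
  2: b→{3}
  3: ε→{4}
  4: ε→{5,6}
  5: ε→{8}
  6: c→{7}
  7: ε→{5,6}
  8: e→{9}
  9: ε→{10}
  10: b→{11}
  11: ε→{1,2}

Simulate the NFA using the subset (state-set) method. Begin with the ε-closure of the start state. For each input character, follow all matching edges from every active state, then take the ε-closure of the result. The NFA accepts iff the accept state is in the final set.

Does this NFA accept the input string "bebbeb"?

start: ε-closure({0}) = {0,2}
'b' @ 1: {3,4,5,6,8}
'e' @ 2: {9,10}
'b' @ 3: {1,2,11}  (accept∈set)
'b' @ 4: {3,4,5,6,8}
'e' @ 5: {9,10}
'b' @ 6: {1,2,11}  (accept∈set)
final: {1,2,11}; accept 1 in set

Answer: ACCEPT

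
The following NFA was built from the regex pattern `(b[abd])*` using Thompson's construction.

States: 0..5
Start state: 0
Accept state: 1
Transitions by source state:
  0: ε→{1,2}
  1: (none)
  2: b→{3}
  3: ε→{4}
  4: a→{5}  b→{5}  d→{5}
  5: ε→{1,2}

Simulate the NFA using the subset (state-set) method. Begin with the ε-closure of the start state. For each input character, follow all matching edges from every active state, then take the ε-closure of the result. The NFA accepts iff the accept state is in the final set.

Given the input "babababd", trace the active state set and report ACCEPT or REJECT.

Answer: ACCEPT

Derivation:
S₀ = ε-closure({0}) = {0,1,2}
'b' @ 1: {3,4}
'a' @ 2: {1,2,5}  [accepting]
'b' @ 3: {3,4}
'a' @ 4: {1,2,5}  [accepting]
'b' @ 5: {3,4}
'a' @ 6: {1,2,5}  [accepting]
'b' @ 7: {3,4}
'd' @ 8: {1,2,5}  [accepting]
final: {1,2,5}; accept 1 in set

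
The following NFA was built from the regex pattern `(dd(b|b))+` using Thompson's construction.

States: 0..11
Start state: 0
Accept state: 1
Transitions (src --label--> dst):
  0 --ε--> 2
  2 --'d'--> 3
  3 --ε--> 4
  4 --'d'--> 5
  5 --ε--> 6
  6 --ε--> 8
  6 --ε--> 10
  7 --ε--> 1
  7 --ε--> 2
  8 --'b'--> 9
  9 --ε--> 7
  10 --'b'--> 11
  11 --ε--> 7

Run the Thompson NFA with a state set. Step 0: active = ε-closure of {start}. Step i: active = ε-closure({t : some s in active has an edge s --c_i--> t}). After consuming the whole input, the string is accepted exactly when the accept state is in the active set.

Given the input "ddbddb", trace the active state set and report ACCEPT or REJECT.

start: ε-closure({0}) = {0,2}
'd' @ 1: {3,4}
'd' @ 2: {5,6,8,10}
'b' @ 3: {1,2,7,9,11}  ✓accept
'd' @ 4: {3,4}
'd' @ 5: {5,6,8,10}
'b' @ 6: {1,2,7,9,11}  ✓accept
end set {1,2,7,9,11} — state 1 in

Answer: ACCEPT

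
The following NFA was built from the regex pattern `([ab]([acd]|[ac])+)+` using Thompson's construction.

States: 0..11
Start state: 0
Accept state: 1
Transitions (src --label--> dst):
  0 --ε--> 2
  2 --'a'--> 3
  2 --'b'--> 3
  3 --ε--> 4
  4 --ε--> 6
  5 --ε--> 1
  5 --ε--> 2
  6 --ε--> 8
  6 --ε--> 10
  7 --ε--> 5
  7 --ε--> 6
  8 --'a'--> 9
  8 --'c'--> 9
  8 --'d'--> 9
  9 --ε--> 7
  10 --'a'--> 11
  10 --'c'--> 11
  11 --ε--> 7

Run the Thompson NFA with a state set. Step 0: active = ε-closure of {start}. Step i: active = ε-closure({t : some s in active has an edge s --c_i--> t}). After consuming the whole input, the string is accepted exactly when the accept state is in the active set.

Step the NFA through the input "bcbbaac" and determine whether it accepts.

Answer: REJECT

Steps:
start: ε-closure({0}) = {0,2}
'b' @ 1: {3,4,6,8,10}
'c' @ 2: {1,2,5,6,7,8,9,10,11}  (accept∈set)
'b' @ 3: {3,4,6,8,10}
'b' @ 4: {}  — no active states
rest 'aac' ignored (set empty)
end set {} — state 1 not in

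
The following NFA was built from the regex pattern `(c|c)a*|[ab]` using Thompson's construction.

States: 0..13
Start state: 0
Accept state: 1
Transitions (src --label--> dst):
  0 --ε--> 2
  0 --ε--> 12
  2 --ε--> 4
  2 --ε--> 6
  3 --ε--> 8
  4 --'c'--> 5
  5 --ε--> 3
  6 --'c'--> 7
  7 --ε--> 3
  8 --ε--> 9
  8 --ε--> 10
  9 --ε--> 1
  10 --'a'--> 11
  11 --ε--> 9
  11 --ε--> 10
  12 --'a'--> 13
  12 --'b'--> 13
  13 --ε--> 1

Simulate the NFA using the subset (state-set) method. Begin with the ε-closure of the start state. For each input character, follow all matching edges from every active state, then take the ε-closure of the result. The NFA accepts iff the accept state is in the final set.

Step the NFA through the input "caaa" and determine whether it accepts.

start: ε-closure({0}) = {0,2,4,6,12}
'c' @ 1: {1,3,5,7,8,9,10}  [accepting]
'a' @ 2: {1,9,10,11}  [accepting]
'a' @ 3: {1,9,10,11}  [accepting]
'a' @ 4: {1,9,10,11}  [accepting]
final: {1,9,10,11}; accept 1 in set

Answer: ACCEPT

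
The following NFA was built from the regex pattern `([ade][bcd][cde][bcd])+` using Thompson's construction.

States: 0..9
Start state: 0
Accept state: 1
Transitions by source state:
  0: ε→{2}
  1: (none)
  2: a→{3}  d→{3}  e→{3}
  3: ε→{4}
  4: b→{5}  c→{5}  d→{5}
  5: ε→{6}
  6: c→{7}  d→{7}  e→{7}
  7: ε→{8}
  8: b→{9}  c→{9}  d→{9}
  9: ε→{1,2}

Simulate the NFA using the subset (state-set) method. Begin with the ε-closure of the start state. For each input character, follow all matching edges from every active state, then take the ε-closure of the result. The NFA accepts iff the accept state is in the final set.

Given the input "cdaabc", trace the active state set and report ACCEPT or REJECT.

S₀ = ε-closure({0}) = {0,2}
'c' @ 1: {}  — dead — no transitions
rest 'daabc' ignored (set empty)
end set {} — state 1 not in

Answer: REJECT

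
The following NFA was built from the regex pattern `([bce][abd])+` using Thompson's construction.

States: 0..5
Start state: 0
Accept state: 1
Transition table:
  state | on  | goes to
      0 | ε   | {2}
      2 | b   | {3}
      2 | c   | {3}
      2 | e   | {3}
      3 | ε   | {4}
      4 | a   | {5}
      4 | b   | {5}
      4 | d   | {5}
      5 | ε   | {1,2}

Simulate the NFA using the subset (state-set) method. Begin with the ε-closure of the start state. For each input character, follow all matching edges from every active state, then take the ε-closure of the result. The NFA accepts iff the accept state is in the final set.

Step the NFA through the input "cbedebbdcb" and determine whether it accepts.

Answer: ACCEPT

Steps:
S₀ = ε-closure({0}) = {0,2}
'c' @ 1: {3,4}
'b' @ 2: {1,2,5}  [accepting]
'e' @ 3: {3,4}
'd' @ 4: {1,2,5}  [accepting]
'e' @ 5: {3,4}
'b' @ 6: {1,2,5}  [accepting]
'b' @ 7: {3,4}
'd' @ 8: {1,2,5}  [accepting]
'c' @ 9: {3,4}
'b' @ 10: {1,2,5}  [accepting]
end set {1,2,5} — state 1 in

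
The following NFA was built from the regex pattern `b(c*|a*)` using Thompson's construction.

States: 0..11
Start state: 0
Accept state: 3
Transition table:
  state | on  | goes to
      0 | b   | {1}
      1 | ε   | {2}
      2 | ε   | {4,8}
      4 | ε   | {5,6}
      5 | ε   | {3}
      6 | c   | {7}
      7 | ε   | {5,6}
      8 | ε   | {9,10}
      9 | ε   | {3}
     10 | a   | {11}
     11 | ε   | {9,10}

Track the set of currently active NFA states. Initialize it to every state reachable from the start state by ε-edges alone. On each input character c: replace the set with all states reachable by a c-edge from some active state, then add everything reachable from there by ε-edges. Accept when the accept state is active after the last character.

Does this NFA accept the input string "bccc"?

S₀ = ε-closure({0}) = {0}
'b' @ 1: {1,2,3,4,5,6,8,9,10}  (accept∈set)
'c' @ 2: {3,5,6,7}  (accept∈set)
'c' @ 3: {3,5,6,7}  (accept∈set)
'c' @ 4: {3,5,6,7}  (accept∈set)
after full input: {3,5,6,7}  (accept=3 in)

Answer: ACCEPT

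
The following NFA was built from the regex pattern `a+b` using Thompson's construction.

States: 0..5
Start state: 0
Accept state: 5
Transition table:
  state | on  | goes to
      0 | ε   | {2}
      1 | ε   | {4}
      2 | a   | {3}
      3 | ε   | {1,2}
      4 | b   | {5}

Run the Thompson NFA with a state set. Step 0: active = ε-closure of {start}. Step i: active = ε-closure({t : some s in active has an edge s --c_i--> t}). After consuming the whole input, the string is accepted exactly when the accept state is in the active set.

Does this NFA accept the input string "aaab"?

Answer: ACCEPT

Steps:
S₀ = ε-closure({0}) = {0,2}
'a' @ 1: {1,2,3,4}
'a' @ 2: {1,2,3,4}
'a' @ 3: {1,2,3,4}
'b' @ 4: {5}  ✓accept
final: {5}; accept 5 in set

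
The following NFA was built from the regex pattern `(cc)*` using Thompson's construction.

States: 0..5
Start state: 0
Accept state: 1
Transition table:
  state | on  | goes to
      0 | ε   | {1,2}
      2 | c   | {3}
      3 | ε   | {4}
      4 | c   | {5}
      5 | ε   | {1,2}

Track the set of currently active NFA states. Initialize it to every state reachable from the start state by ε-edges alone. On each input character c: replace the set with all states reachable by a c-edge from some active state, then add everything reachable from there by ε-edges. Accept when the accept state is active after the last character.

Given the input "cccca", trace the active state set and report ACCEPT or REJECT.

Answer: REJECT

Derivation:
initial (ε-close {0}): {0,1,2}
'c' @ 1: {3,4}
'c' @ 2: {1,2,5}  [accepting]
'c' @ 3: {3,4}
'c' @ 4: {1,2,5}  [accepting]
'a' @ 5: {}  — state set empty
after full input: {}  (accept=1 not in)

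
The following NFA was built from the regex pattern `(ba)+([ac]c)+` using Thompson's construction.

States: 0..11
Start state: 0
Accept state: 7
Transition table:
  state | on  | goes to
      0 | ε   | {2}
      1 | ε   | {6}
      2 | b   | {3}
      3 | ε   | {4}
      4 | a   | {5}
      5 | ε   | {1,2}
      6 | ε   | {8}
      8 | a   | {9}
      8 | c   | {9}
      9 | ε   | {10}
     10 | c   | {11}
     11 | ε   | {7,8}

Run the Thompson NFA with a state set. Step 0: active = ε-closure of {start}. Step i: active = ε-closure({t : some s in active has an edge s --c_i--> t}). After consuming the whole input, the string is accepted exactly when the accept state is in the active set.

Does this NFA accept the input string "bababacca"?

Answer: REJECT

Steps:
S₀ = ε-closure({0}) = {0,2}
'b' @ 1: {3,4}
'a' @ 2: {1,2,5,6,8}
'b' @ 3: {3,4}
'a' @ 4: {1,2,5,6,8}
'b' @ 5: {3,4}
'a' @ 6: {1,2,5,6,8}
'c' @ 7: {9,10}
'c' @ 8: {7,8,11}  (accept∈set)
'a' @ 9: {9,10}
final: {9,10}; accept 7 not in set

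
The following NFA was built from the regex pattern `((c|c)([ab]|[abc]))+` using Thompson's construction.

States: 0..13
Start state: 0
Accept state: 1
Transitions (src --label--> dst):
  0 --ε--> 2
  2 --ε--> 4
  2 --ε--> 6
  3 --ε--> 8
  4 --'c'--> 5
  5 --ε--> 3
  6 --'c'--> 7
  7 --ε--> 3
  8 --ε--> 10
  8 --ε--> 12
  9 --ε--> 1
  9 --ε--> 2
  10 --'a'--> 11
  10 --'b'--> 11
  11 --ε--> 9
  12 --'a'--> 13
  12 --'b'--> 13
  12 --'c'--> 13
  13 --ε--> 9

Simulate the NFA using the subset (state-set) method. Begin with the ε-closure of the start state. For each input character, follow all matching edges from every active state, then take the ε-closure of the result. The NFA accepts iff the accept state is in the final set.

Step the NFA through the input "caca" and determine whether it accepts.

initial (ε-close {0}): {0,2,4,6}
'c' @ 1: {3,5,7,8,10,12}
'a' @ 2: {1,2,4,6,9,11,13}  (accept∈set)
'c' @ 3: {3,5,7,8,10,12}
'a' @ 4: {1,2,4,6,9,11,13}  (accept∈set)
after full input: {1,2,4,6,9,11,13}  (accept=1 in)

Answer: ACCEPT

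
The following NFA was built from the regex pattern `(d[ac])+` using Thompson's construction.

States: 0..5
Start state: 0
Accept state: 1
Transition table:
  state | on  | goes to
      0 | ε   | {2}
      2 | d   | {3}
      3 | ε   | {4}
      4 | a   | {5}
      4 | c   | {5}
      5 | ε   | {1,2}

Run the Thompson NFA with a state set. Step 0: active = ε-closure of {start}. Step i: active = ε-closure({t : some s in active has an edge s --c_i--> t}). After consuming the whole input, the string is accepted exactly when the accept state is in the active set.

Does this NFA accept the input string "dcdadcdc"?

initial (ε-close {0}): {0,2}
'd' @ 1: {3,4}
'c' @ 2: {1,2,5}  (accept∈set)
'd' @ 3: {3,4}
'a' @ 4: {1,2,5}  (accept∈set)
'd' @ 5: {3,4}
'c' @ 6: {1,2,5}  (accept∈set)
'd' @ 7: {3,4}
'c' @ 8: {1,2,5}  (accept∈set)
final: {1,2,5}; accept 1 in set

Answer: ACCEPT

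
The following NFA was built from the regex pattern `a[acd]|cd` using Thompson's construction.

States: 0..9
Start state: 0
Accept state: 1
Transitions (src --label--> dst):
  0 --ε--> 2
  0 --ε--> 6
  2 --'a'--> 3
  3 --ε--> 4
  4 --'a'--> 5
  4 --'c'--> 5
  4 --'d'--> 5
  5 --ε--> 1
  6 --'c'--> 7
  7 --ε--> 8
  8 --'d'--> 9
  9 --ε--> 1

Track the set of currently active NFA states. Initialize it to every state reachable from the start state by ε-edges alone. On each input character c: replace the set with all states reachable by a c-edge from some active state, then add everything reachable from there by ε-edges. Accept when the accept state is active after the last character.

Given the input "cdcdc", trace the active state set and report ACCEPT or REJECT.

S₀ = ε-closure({0}) = {0,2,6}
'c' @ 1: {7,8}
'd' @ 2: {1,9}  [accepting]
'c' @ 3: {}  — no active states
rest 'dc' ignored (set empty)
final: {}; accept 1 not in set

Answer: REJECT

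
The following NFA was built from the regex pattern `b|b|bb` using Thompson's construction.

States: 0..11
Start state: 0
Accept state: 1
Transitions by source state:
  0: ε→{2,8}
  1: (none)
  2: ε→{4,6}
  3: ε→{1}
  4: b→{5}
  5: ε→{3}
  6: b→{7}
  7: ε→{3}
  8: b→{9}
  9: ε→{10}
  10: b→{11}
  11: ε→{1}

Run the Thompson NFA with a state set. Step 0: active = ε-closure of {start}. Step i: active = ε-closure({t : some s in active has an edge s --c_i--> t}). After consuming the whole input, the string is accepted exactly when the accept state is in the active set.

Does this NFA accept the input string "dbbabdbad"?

initial (ε-close {0}): {0,2,4,6,8}
'd' @ 1: {}  — dead — no transitions
rest 'bbabdbad' ignored (set empty)
end set {} — state 1 not in

Answer: REJECT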